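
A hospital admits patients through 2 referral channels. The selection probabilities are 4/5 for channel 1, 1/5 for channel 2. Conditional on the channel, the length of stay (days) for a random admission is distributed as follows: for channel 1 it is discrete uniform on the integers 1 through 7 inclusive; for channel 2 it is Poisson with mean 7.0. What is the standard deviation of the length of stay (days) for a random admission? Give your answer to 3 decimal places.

2.458

Per component, 1: μ=4, E[X²]=20; 2: μ=7, E[X²]=56.
E[X] = 0.8·4 + 0.2·7 = 4.6.
E[X²] = 0.8·20 + 0.2·56 = 27.2.
Var(X) = E[X²] − (E[X])² = 27.2 − 21.16 = 6.04.
SD(X) = √6.04 = 2.45764.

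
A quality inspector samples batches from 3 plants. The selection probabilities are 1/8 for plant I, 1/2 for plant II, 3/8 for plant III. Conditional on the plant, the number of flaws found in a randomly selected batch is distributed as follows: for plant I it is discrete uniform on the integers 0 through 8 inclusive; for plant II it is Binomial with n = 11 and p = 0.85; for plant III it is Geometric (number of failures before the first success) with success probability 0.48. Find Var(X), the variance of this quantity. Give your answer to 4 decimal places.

17.3819

Per component, I: μ=4, E[X²]=22.6667; II: μ=9.35, E[X²]=88.825; III: μ=1.08333, E[X²]=3.43056.
E[X] = 0.125·4 + 0.5·9.35 + 0.375·1.08333 = 5.58125.
E[X²] = 0.125·22.6667 + 0.5·88.825 + 0.375·3.43056 = 48.5323.
Var(X) = E[X²] − (E[X])² = 48.5323 − 31.1504 = 17.3819.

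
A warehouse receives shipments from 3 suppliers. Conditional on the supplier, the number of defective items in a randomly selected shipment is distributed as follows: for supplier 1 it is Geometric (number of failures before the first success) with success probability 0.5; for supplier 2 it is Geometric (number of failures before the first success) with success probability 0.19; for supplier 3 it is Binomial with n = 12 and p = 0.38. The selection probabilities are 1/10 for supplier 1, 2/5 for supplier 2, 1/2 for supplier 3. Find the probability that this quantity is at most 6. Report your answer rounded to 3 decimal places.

Conditional on each supplier, P(X ≤ 6): 1: 0.992188; 2: 0.771232; 3: 0.87474.
By total probability, P(X ≤ 6) = 0.1·0.992188 + 0.4·0.771232 + 0.5·0.87474 = 0.845081.

0.845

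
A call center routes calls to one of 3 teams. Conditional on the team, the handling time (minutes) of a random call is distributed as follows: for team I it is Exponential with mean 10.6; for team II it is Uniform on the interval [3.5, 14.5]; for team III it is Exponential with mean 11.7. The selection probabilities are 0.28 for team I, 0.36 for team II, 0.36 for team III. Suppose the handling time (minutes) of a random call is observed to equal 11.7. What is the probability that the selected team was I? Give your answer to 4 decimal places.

0.1659

Likelihoods f(11.7 | ·): I: 0.0312847; II: 0.0909091; III: 0.0314427.
Posterior ∝ prior × likelihood. Numerator for I: 0.28·0.0312847 = 0.0087597.
Normalizing constant: 0.28·0.0312847 + 0.36·0.0909091 + 0.36·0.0314427 = 0.0528063.
P(I | observation) = 0.0087597 / 0.0528063 = 0.165884.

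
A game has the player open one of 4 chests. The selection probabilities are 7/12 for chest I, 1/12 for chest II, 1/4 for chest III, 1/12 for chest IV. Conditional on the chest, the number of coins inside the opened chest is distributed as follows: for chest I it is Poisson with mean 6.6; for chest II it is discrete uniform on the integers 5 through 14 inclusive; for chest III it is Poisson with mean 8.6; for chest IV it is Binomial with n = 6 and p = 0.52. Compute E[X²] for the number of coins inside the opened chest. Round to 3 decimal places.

For each component E[X²] = Var + (mean)², giving I: 50.16; II: 98.5; III: 82.56; IV: 11.232.
Overall E[X²] = 0.583333·50.16 + 0.0833333·98.5 + 0.25·82.56 + 0.0833333·11.232 = 59.0443.

59.044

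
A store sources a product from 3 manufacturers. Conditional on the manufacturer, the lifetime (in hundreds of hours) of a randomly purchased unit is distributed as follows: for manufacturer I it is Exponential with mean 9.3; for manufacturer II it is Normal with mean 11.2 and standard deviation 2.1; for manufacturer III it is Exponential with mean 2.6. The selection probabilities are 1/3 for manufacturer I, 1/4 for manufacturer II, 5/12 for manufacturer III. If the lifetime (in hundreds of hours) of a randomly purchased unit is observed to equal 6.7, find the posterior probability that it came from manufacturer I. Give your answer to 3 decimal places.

0.507

Likelihoods f(6.7 | ·): I: 0.0523164; II: 0.0191243; III: 0.0292337.
Posterior ∝ prior × likelihood. Numerator for I: 0.333333·0.0523164 = 0.0174388.
Normalizing constant: 0.333333·0.0523164 + 0.25·0.0191243 + 0.416667·0.0292337 = 0.0344006.
P(I | observation) = 0.0174388 / 0.0344006 = 0.506934.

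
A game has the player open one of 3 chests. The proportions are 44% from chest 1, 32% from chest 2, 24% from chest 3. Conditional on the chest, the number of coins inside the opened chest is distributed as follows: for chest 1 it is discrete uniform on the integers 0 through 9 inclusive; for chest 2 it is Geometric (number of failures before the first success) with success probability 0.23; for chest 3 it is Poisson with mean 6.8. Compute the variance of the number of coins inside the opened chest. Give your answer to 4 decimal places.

11.5806

Per component, 1: μ=4.5, E[X²]=28.5; 2: μ=3.34783, E[X²]=25.7637; 3: μ=6.8, E[X²]=53.04.
E[X] = 0.44·4.5 + 0.32·3.34783 + 0.24·6.8 = 4.6833.
E[X²] = 0.44·28.5 + 0.32·25.7637 + 0.24·53.04 = 33.514.
Var(X) = E[X²] − (E[X])² = 33.514 − 21.9333 = 11.5806.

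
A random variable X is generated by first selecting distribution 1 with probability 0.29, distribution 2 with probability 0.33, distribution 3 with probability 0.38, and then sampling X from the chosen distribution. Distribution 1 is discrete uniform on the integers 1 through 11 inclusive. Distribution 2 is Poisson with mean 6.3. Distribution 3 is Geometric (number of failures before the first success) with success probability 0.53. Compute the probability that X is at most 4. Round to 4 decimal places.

0.5582

Conditional on each component, P(X ≤ 4): 1: 0.363636; 2: 0.246904; 3: 0.977065.
By total probability, P(X ≤ 4) = 0.29·0.363636 + 0.33·0.246904 + 0.38·0.977065 = 0.558218.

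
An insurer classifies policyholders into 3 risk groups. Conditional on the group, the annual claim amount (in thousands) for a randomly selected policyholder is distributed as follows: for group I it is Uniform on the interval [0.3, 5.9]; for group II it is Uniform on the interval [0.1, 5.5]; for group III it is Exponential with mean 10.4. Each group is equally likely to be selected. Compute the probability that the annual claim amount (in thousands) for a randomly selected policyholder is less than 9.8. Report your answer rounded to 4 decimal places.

0.8701

Conditional on each group, P(X < 9.8): I: 1; II: 1; III: 0.610273.
By total probability, P(X < 9.8) = 0.333333·1 + 0.333333·1 + 0.333333·0.610273 = 0.870091.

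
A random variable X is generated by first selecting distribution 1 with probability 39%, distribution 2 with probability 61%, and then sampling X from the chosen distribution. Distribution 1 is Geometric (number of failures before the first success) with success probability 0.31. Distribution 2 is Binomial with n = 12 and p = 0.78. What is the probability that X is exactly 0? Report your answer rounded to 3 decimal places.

0.121

Conditional on each component, P(X = 0): 1: 0.31; 2: 1.2855e-08.
By total probability, P(X = 0) = 0.39·0.31 + 0.61·1.2855e-08 = 0.1209.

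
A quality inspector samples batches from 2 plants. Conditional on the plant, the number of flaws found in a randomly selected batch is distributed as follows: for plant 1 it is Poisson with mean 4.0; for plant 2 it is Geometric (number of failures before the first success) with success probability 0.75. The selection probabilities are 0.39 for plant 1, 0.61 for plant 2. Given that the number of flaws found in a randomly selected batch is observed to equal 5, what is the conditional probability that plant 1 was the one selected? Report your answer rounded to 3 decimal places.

Likelihoods P(X=5 | ·): 1: 0.156293; 2: 0.000732422.
Posterior ∝ prior × likelihood. Numerator for 1: 0.39·0.156293 = 0.0609544.
Normalizing constant: 0.39·0.156293 + 0.61·0.000732422 = 0.0614012.
P(1 | observation) = 0.0609544 / 0.0614012 = 0.992724.

0.993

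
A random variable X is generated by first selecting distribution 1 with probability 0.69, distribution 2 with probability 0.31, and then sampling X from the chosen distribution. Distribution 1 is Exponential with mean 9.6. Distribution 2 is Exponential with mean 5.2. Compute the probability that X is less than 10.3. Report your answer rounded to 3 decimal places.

Conditional on each component, P(X < 10.3): 1: 0.65799; 2: 0.862037.
By total probability, P(X < 10.3) = 0.69·0.65799 + 0.31·0.862037 = 0.721245.

0.721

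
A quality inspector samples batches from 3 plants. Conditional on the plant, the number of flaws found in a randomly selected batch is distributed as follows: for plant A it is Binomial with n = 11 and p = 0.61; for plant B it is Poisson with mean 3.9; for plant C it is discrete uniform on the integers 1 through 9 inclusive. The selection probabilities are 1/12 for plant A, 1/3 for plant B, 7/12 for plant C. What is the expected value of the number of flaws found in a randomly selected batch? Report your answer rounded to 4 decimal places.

4.7758

Component means — A: 6.71; B: 3.9; C: 5.
E[X] = 0.0833333·6.71 + 0.333333·3.9 + 0.583333·5 = 4.77583.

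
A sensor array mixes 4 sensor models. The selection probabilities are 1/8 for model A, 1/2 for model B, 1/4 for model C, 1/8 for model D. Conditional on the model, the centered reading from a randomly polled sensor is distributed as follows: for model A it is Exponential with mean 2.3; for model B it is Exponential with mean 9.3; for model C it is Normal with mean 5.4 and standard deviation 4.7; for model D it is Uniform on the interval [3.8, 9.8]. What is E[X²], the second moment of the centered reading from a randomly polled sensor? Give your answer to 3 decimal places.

For each component E[X²] = Var + (mean)², giving A: 10.58; B: 172.98; C: 51.25; D: 49.24.
Overall E[X²] = 0.125·10.58 + 0.5·172.98 + 0.25·51.25 + 0.125·49.24 = 106.78.

106.780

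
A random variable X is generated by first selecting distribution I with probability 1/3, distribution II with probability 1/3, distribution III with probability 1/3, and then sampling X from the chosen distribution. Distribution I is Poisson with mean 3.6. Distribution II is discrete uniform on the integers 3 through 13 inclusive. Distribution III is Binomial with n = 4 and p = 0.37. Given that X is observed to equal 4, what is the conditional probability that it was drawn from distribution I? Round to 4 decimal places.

Likelihoods P(X=4 | ·): I: 0.191222; II: 0.0909091; III: 0.0187416.
Posterior ∝ prior × likelihood. Numerator for I: 0.333333·0.191222 = 0.0637408.
Normalizing constant: 0.333333·0.191222 + 0.333333·0.0909091 + 0.333333·0.0187416 = 0.100291.
P(I | observation) = 0.0637408 / 0.100291 = 0.635558.

0.6356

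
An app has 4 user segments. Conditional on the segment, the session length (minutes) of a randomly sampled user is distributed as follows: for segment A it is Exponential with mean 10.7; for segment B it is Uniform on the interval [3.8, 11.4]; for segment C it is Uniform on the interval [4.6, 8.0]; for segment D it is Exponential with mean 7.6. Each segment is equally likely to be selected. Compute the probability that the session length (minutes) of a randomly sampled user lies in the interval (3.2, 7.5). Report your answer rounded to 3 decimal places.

Conditional on each segment, P(3.2 < X < 7.5): A: 0.245389; B: 0.486842; C: 0.852941; D: 0.283604.
By total probability, P(3.2 < X < 7.5) = 0.25·0.245389 + 0.25·0.486842 + 0.25·0.852941 + 0.25·0.283604 = 0.467194.

0.467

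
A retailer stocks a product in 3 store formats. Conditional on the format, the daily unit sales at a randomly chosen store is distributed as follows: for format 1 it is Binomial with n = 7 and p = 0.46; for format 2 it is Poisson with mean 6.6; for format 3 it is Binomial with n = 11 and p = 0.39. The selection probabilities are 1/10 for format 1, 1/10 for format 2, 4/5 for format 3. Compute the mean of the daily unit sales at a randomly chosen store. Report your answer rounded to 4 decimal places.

4.4140

Component means — 1: 3.22; 2: 6.6; 3: 4.29.
E[X] = 0.1·3.22 + 0.1·6.6 + 0.8·4.29 = 4.414.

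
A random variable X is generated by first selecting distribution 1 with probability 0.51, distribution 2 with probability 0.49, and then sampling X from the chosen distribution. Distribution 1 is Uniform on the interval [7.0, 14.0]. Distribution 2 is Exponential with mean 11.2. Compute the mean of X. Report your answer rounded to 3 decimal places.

10.843

Component means — 1: 10.5; 2: 11.2.
E[X] = 0.51·10.5 + 0.49·11.2 = 10.843.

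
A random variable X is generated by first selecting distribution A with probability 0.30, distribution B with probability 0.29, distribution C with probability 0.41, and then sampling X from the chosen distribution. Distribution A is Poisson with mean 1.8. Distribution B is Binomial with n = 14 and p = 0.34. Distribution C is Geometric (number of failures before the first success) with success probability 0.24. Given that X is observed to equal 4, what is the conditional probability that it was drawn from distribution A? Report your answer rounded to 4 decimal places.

Likelihoods P(X=4 | ·): A: 0.0723017; B: 0.209792; C: 0.0800692.
Posterior ∝ prior × likelihood. Numerator for A: 0.3·0.0723017 = 0.0216905.
Normalizing constant: 0.3·0.0723017 + 0.29·0.209792 + 0.41·0.0800692 = 0.115359.
P(A | observation) = 0.0216905 / 0.115359 = 0.188027.

0.1880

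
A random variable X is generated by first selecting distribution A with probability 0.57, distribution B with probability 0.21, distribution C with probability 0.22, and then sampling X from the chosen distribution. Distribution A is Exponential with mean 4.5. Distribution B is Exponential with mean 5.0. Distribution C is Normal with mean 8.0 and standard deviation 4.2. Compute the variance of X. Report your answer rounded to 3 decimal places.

Per component, A: μ=4.5, E[X²]=40.5; B: μ=5, E[X²]=50; C: μ=8, E[X²]=81.64.
E[X] = 0.57·4.5 + 0.21·5 + 0.22·8 = 5.375.
E[X²] = 0.57·40.5 + 0.21·50 + 0.22·81.64 = 51.5458.
Var(X) = E[X²] − (E[X])² = 51.5458 − 28.8906 = 22.6552.

22.655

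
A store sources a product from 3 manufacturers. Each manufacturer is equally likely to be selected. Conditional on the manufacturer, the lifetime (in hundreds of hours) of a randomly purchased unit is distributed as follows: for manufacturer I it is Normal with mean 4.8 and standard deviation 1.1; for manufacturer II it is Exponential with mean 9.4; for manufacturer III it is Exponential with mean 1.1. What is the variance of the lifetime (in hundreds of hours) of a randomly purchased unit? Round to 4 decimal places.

Per component, I: μ=4.8, E[X²]=24.25; II: μ=9.4, E[X²]=176.72; III: μ=1.1, E[X²]=2.42.
E[X] = 0.333333·4.8 + 0.333333·9.4 + 0.333333·1.1 = 5.1.
E[X²] = 0.333333·24.25 + 0.333333·176.72 + 0.333333·2.42 = 67.7967.
Var(X) = E[X²] − (E[X])² = 67.7967 − 26.01 = 41.7867.

41.7867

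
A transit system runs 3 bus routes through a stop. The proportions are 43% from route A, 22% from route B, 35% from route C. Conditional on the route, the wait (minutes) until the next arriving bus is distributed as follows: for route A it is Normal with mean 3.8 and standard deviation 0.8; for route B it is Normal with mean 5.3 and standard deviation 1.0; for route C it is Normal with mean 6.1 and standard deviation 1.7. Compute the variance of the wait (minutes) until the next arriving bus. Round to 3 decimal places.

2.565

Per component, A: μ=3.8, E[X²]=15.08; B: μ=5.3, E[X²]=29.09; C: μ=6.1, E[X²]=40.1.
E[X] = 0.43·3.8 + 0.22·5.3 + 0.35·6.1 = 4.935.
E[X²] = 0.43·15.08 + 0.22·29.09 + 0.35·40.1 = 26.9192.
Var(X) = E[X²] − (E[X])² = 26.9192 − 24.3542 = 2.56498.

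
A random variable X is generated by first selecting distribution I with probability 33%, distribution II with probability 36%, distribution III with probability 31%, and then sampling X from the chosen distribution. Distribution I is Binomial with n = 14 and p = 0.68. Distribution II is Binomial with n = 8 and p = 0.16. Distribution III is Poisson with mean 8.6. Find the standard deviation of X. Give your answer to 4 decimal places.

4.2651

Per component, I: μ=9.52, E[X²]=93.6768; II: μ=1.28, E[X²]=2.7136; III: μ=8.6, E[X²]=82.56.
E[X] = 0.33·9.52 + 0.36·1.28 + 0.31·8.6 = 6.2684.
E[X²] = 0.33·93.6768 + 0.36·2.7136 + 0.31·82.56 = 57.4838.
Var(X) = E[X²] − (E[X])² = 57.4838 − 39.2928 = 18.191.
SD(X) = √18.191 = 4.26509.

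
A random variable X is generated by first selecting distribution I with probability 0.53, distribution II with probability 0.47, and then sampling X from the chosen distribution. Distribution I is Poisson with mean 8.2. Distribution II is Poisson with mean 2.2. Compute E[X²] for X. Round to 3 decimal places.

For each component E[X²] = Var + (mean)², giving I: 75.44; II: 7.04.
Overall E[X²] = 0.53·75.44 + 0.47·7.04 = 43.292.

43.292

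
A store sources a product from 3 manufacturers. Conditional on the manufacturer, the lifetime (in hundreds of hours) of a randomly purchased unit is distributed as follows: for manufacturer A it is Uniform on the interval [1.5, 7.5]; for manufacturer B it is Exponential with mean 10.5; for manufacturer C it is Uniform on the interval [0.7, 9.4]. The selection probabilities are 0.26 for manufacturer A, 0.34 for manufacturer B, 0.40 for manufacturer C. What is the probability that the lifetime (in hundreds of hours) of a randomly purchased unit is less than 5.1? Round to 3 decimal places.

0.489

Conditional on each manufacturer, P(X < 5.1): A: 0.6; B: 0.384742; C: 0.505747.
By total probability, P(X < 5.1) = 0.26·0.6 + 0.34·0.384742 + 0.4·0.505747 = 0.489111.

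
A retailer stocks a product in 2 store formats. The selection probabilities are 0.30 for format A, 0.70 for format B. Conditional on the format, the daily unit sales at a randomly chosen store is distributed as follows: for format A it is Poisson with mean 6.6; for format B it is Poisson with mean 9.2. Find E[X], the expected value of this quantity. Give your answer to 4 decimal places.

Component means — A: 6.6; B: 9.2.
E[X] = 0.3·6.6 + 0.7·9.2 = 8.42.

8.4200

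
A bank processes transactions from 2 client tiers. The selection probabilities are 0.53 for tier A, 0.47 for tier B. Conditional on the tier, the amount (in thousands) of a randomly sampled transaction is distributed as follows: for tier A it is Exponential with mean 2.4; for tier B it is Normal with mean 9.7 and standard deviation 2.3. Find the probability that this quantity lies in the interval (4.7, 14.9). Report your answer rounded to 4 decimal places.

Conditional on each tier, P(4.7 < X < 14.9): A: 0.139081; B: 0.97326.
By total probability, P(4.7 < X < 14.9) = 0.53·0.139081 + 0.47·0.97326 = 0.531145.

0.5311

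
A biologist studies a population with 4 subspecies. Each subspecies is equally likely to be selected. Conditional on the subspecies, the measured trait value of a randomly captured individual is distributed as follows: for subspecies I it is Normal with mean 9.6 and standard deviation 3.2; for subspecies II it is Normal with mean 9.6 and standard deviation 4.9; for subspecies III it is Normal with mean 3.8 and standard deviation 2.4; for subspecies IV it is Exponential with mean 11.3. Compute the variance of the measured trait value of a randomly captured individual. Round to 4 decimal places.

50.0069

Per component, I: μ=9.6, E[X²]=102.4; II: μ=9.6, E[X²]=116.17; III: μ=3.8, E[X²]=20.2; IV: μ=11.3, E[X²]=255.38.
E[X] = 0.25·9.6 + 0.25·9.6 + 0.25·3.8 + 0.25·11.3 = 8.575.
E[X²] = 0.25·102.4 + 0.25·116.17 + 0.25·20.2 + 0.25·255.38 = 123.538.
Var(X) = E[X²] − (E[X])² = 123.538 − 73.5306 = 50.0069.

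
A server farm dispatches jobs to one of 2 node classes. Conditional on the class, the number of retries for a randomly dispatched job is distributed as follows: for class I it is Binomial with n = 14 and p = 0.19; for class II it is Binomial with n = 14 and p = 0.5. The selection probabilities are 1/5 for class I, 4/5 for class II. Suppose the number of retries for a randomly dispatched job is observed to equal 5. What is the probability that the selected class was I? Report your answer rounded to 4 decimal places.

Likelihoods P(X=5 | ·): I: 0.0744042; II: 0.122192.
Posterior ∝ prior × likelihood. Numerator for I: 0.2·0.0744042 = 0.0148808.
Normalizing constant: 0.2·0.0744042 + 0.8·0.122192 = 0.112635.
P(I | observation) = 0.0148808 / 0.112635 = 0.132116.

0.1321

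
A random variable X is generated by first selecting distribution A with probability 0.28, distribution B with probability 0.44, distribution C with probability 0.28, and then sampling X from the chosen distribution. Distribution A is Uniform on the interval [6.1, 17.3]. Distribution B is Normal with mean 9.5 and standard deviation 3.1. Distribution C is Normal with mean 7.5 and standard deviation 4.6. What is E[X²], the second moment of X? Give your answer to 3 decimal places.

For each component E[X²] = Var + (mean)², giving A: 147.343; B: 99.86; C: 77.41.
Overall E[X²] = 0.28·147.343 + 0.44·99.86 + 0.28·77.41 = 106.869.

106.869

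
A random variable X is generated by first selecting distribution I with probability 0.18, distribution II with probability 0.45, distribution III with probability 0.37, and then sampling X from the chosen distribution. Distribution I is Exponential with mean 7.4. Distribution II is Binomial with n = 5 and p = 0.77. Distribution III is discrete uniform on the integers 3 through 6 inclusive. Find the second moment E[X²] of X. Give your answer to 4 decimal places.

For each component E[X²] = Var + (mean)², giving I: 109.52; II: 15.708; III: 21.5.
Overall E[X²] = 0.18·109.52 + 0.45·15.708 + 0.37·21.5 = 34.7372.

34.7372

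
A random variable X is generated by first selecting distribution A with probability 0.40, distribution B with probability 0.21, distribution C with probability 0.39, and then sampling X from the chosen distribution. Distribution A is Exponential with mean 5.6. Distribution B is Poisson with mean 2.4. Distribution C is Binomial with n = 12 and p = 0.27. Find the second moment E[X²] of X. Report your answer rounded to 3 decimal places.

31.818

For each component E[X²] = Var + (mean)², giving A: 62.72; B: 8.16; C: 12.8628.
Overall E[X²] = 0.4·62.72 + 0.21·8.16 + 0.39·12.8628 = 31.8181.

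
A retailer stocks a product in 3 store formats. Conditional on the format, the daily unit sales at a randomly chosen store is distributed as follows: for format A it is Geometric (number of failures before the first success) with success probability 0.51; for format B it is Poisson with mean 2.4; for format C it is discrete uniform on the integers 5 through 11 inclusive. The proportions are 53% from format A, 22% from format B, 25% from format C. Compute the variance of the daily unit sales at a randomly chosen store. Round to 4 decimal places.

11.0582

Per component, A: μ=0.960784, E[X²]=2.807; B: μ=2.4, E[X²]=8.16; C: μ=8, E[X²]=68.
E[X] = 0.53·0.960784 + 0.22·2.4 + 0.25·8 = 3.03722.
E[X²] = 0.53·2.807 + 0.22·8.16 + 0.25·68 = 20.2829.
Var(X) = E[X²] − (E[X])² = 20.2829 − 9.22468 = 11.0582.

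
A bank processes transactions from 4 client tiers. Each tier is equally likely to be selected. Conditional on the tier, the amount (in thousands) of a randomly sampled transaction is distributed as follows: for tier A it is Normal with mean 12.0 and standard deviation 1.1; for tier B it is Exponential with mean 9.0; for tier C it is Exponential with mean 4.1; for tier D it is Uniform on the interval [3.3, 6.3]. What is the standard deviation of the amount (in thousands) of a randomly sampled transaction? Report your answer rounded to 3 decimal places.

5.940

Per component, A: μ=12, E[X²]=145.21; B: μ=9, E[X²]=162; C: μ=4.1, E[X²]=33.62; D: μ=4.8, E[X²]=23.79.
E[X] = 0.25·12 + 0.25·9 + 0.25·4.1 + 0.25·4.8 = 7.475.
E[X²] = 0.25·145.21 + 0.25·162 + 0.25·33.62 + 0.25·23.79 = 91.155.
Var(X) = E[X²] − (E[X])² = 91.155 − 55.8756 = 35.2794.
SD(X) = √35.2794 = 5.93964.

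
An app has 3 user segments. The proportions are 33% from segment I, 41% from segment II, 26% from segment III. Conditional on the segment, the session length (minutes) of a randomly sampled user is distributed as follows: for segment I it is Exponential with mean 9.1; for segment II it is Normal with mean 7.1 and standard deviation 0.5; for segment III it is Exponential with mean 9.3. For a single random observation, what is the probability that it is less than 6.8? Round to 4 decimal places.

Conditional on each segment, P(X < 6.8): I: 0.526334; II: 0.274253; III: 0.518661.
By total probability, P(X < 6.8) = 0.33·0.526334 + 0.41·0.274253 + 0.26·0.518661 = 0.420986.

0.4210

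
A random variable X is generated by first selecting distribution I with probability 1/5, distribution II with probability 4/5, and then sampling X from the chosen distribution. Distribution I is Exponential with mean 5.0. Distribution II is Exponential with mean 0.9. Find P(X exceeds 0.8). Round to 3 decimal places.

0.499

Conditional on each component, P(X > 0.8): I: 0.852144; II: 0.411112.
By total probability, P(X > 0.8) = 0.2·0.852144 + 0.8·0.411112 = 0.499319.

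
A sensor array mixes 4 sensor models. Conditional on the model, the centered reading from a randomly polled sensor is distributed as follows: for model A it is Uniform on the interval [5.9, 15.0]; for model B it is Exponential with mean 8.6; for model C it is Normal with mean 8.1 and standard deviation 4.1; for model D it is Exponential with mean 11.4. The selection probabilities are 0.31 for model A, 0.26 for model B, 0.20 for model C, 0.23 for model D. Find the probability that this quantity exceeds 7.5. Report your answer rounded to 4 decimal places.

Conditional on each model, P(X > 7.5): A: 0.824176; B: 0.418076; C: 0.558174; D: 0.517941.
By total probability, P(X > 7.5) = 0.31·0.824176 + 0.26·0.418076 + 0.2·0.558174 + 0.23·0.517941 = 0.594955.

0.5950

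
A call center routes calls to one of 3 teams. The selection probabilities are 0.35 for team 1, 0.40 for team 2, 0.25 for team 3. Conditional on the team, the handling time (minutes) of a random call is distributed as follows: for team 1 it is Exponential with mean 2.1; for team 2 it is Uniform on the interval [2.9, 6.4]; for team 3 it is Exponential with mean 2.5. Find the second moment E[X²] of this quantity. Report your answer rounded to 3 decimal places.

15.269

For each component E[X²] = Var + (mean)², giving 1: 8.82; 2: 22.6433; 3: 12.5.
Overall E[X²] = 0.35·8.82 + 0.4·22.6433 + 0.25·12.5 = 15.2693.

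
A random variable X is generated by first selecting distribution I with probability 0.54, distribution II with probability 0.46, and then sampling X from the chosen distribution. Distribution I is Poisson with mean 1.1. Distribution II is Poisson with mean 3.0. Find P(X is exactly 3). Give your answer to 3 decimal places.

0.143

Conditional on each component, P(X = 3): I: 0.0738419; II: 0.224042.
By total probability, P(X = 3) = 0.54·0.0738419 + 0.46·0.224042 = 0.142934.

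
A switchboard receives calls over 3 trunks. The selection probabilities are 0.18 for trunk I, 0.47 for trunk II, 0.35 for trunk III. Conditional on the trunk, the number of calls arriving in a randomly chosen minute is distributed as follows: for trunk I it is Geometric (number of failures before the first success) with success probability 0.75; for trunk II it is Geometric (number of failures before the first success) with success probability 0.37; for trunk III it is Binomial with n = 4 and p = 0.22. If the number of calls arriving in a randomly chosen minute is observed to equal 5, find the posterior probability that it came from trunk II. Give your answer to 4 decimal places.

Likelihoods P(X=5 | ·): I: 0.000732422; II: 0.0367202; III: 0.
Posterior ∝ prior × likelihood. Numerator for II: 0.47·0.0367202 = 0.0172585.
Normalizing constant: 0.18·0.000732422 + 0.47·0.0367202 + 0.35·0 = 0.0173903.
P(II | observation) = 0.0172585 / 0.0173903 = 0.992419.

0.9924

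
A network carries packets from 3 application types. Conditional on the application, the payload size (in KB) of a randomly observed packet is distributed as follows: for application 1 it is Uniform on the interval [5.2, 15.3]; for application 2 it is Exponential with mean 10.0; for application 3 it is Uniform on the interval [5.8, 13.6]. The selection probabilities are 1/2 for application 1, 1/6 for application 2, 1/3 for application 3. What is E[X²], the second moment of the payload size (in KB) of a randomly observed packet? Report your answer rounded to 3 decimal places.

For each component E[X²] = Var + (mean)², giving 1: 113.563; 2: 200; 3: 99.16.
Overall E[X²] = 0.5·113.563 + 0.166667·200 + 0.333333·99.16 = 123.168.

123.168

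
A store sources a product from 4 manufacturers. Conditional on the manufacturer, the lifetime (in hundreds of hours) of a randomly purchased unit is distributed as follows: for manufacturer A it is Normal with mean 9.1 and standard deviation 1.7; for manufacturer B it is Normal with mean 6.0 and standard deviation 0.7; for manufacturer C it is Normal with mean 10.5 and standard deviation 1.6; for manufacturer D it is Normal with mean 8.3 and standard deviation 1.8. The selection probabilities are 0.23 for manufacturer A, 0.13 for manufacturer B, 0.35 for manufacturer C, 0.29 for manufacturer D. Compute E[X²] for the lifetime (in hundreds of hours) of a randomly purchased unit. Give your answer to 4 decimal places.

84.8559

For each component E[X²] = Var + (mean)², giving A: 85.7; B: 36.49; C: 112.81; D: 72.13.
Overall E[X²] = 0.23·85.7 + 0.13·36.49 + 0.35·112.81 + 0.29·72.13 = 84.8559.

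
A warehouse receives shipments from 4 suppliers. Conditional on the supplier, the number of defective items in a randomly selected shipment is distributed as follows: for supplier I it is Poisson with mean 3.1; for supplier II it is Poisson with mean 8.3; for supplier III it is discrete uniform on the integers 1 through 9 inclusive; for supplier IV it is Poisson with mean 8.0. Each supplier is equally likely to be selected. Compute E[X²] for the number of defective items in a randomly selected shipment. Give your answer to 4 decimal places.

For each component E[X²] = Var + (mean)², giving I: 12.71; II: 77.19; III: 31.6667; IV: 72.
Overall E[X²] = 0.25·12.71 + 0.25·77.19 + 0.25·31.6667 + 0.25·72 = 48.3917.

48.3917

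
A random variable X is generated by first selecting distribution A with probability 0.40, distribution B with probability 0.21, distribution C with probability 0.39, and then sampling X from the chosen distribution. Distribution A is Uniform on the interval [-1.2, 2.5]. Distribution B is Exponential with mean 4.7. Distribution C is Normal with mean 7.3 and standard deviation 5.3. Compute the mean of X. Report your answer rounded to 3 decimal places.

Component means — A: 0.65; B: 4.7; C: 7.3.
E[X] = 0.4·0.65 + 0.21·4.7 + 0.39·7.3 = 4.094.

4.094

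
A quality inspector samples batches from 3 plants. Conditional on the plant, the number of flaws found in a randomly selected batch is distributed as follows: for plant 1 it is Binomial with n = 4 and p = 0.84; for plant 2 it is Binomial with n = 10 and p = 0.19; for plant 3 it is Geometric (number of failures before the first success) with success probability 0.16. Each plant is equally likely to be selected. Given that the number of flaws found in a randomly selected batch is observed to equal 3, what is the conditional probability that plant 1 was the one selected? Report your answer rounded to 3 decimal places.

Likelihoods P(X=3 | ·): 1: 0.379331; 2: 0.188294; 3: 0.0948326.
Posterior ∝ prior × likelihood. Numerator for 1: 0.333333·0.379331 = 0.126444.
Normalizing constant: 0.333333·0.379331 + 0.333333·0.188294 + 0.333333·0.0948326 = 0.220819.
P(1 | observation) = 0.126444 / 0.220819 = 0.572611.

0.573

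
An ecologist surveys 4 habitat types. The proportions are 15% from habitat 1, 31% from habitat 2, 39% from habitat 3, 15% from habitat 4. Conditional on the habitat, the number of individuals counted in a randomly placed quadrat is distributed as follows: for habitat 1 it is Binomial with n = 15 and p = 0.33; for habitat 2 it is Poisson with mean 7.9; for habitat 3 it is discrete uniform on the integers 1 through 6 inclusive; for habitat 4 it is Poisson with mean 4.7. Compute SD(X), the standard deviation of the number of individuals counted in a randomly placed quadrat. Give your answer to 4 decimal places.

2.8669

Per component, 1: μ=4.95, E[X²]=27.819; 2: μ=7.9, E[X²]=70.31; 3: μ=3.5, E[X²]=15.1667; 4: μ=4.7, E[X²]=26.79.
E[X] = 0.15·4.95 + 0.31·7.9 + 0.39·3.5 + 0.15·4.7 = 5.2615.
E[X²] = 0.15·27.819 + 0.31·70.31 + 0.39·15.1667 + 0.15·26.79 = 35.9025.
Var(X) = E[X²] − (E[X])² = 35.9025 − 27.6834 = 8.21907.
SD(X) = √8.21907 = 2.86689.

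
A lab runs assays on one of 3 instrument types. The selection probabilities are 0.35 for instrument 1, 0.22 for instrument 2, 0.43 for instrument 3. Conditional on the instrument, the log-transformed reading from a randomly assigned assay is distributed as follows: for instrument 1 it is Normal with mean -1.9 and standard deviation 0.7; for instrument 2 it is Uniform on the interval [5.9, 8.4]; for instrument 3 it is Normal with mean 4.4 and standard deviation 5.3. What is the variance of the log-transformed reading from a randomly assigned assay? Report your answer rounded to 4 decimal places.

25.3600

Per component, 1: μ=-1.9, E[X²]=4.1; 2: μ=7.15, E[X²]=51.6433; 3: μ=4.4, E[X²]=47.45.
E[X] = 0.35·-1.9 + 0.22·7.15 + 0.43·4.4 = 2.8.
E[X²] = 0.35·4.1 + 0.22·51.6433 + 0.43·47.45 = 33.2.
Var(X) = E[X²] − (E[X])² = 33.2 − 7.84 = 25.36.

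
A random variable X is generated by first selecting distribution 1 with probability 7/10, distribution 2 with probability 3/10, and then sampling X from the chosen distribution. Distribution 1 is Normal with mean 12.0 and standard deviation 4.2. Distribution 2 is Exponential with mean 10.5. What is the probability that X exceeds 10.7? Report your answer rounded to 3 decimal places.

Conditional on each component, P(X > 10.7): 1: 0.621538; 2: 0.360939.
By total probability, P(X > 10.7) = 0.7·0.621538 + 0.3·0.360939 = 0.543358.

0.543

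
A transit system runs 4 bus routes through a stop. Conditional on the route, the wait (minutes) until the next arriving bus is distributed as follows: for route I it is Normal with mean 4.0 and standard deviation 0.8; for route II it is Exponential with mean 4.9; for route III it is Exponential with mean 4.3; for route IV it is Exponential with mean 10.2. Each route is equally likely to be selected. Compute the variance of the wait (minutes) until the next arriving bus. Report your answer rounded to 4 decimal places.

43.2075

Per component, I: μ=4, E[X²]=16.64; II: μ=4.9, E[X²]=48.02; III: μ=4.3, E[X²]=36.98; IV: μ=10.2, E[X²]=208.08.
E[X] = 0.25·4 + 0.25·4.9 + 0.25·4.3 + 0.25·10.2 = 5.85.
E[X²] = 0.25·16.64 + 0.25·48.02 + 0.25·36.98 + 0.25·208.08 = 77.43.
Var(X) = E[X²] − (E[X])² = 77.43 − 34.2225 = 43.2075.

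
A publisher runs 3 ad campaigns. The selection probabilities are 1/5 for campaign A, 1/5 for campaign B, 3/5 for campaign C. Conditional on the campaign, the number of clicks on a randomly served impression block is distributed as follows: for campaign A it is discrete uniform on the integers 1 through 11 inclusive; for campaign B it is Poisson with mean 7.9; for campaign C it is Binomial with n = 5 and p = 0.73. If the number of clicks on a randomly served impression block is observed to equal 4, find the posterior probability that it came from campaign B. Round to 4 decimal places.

0.0462

Likelihoods P(X=4 | ·): A: 0.0909091; B: 0.0601687; C: 0.383376.
Posterior ∝ prior × likelihood. Numerator for B: 0.2·0.0601687 = 0.0120337.
Normalizing constant: 0.2·0.0909091 + 0.2·0.0601687 + 0.6·0.383376 = 0.260241.
P(B | observation) = 0.0120337 / 0.260241 = 0.0462407.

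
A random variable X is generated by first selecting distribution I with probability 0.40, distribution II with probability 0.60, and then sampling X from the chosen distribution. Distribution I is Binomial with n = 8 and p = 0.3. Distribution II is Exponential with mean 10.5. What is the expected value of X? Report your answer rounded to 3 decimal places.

7.260

Component means — I: 2.4; II: 10.5.
E[X] = 0.4·2.4 + 0.6·10.5 = 7.26.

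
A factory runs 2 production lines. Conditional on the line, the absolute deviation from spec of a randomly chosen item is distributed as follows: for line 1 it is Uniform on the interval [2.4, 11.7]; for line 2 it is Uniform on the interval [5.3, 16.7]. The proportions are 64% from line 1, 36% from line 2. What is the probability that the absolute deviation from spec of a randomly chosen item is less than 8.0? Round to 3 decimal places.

0.471

Conditional on each line, P(X < 8.0): 1: 0.602151; 2: 0.236842.
By total probability, P(X < 8.0) = 0.64·0.602151 + 0.36·0.236842 = 0.47064.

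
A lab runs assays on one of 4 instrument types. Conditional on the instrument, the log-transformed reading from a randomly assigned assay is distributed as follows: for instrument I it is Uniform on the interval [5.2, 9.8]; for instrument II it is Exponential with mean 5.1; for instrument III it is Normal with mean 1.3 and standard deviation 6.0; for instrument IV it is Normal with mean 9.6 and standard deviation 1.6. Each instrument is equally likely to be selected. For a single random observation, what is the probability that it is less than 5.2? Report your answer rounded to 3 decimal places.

Conditional on each instrument, P(X < 5.2): I: 0; II: 0.639264; III: 0.742154; IV: 0.00297976.
By total probability, P(X < 5.2) = 0.25·0 + 0.25·0.639264 + 0.25·0.742154 + 0.25·0.00297976 = 0.346099.

0.346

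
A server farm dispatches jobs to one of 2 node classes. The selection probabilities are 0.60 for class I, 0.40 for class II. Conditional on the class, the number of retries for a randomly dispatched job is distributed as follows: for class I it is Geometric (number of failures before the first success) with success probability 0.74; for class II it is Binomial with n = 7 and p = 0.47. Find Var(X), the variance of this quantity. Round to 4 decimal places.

Per component, I: μ=0.351351, E[X²]=0.598247; II: μ=3.29, E[X²]=12.5678.
E[X] = 0.6·0.351351 + 0.4·3.29 = 1.52681.
E[X²] = 0.6·0.598247 + 0.4·12.5678 = 5.38607.
Var(X) = E[X²] − (E[X])² = 5.38607 − 2.33115 = 3.05492.

3.0549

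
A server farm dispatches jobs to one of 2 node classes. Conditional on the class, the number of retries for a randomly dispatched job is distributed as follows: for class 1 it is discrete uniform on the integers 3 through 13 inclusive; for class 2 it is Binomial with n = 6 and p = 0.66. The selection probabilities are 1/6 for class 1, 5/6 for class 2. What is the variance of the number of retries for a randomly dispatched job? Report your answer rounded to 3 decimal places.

Per component, 1: μ=8, E[X²]=74; 2: μ=3.96, E[X²]=17.028.
E[X] = 0.166667·8 + 0.833333·3.96 = 4.63333.
E[X²] = 0.166667·74 + 0.833333·17.028 = 26.5233.
Var(X) = E[X²] − (E[X])² = 26.5233 − 21.4678 = 5.05556.

5.056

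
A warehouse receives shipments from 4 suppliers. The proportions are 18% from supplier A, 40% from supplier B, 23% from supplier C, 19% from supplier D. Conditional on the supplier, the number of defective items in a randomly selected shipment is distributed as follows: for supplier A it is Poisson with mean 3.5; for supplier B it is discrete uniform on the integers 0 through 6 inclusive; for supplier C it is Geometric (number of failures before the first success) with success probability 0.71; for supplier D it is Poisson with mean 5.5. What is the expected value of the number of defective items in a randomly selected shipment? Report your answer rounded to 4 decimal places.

2.9689

Component means — A: 3.5; B: 3; C: 0.408451; D: 5.5.
E[X] = 0.18·3.5 + 0.4·3 + 0.23·0.408451 + 0.19·5.5 = 2.96894.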